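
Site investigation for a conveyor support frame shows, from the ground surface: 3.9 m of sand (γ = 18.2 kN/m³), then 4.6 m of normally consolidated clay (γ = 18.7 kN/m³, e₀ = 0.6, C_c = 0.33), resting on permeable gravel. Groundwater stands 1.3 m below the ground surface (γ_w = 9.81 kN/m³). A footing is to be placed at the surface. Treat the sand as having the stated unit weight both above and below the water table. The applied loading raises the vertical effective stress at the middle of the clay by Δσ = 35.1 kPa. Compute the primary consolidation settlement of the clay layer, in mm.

Mid-depth of clay below the ground surface: z = 3.9 + 4.6/2 = 6.2 m.
Total vertical stress at mid-clay: σ_v = 18.2×3.9 + 18.7×2.3 = 113.99 kPa.
Pore pressure: u = 9.81×(6.2 − 1.3) = 48.069 kPa.
Initial effective stress: σ'_0 = σ_v − u = 113.99 − 48.069 = 65.921 kPa.
Final effective stress: σ'_f = σ'_0 + Δσ = 65.921 + 35.1 = 101.02 kPa.
Normally consolidated clay, so the full stress increment lies on the virgin compression line:
S_c = C_c·H/(1+e₀)·log₁₀(σ'_f/σ'_0) = 0.33×4.6/(1+0.6)×log₁₀(101.02/65.921)
    = 0.94875 × 0.18538 = 0.1759 m

S_c ≈ 176 mm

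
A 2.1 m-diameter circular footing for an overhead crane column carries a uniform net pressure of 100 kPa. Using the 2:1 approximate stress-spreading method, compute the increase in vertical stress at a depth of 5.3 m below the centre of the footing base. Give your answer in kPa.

Δσ_z ≈ 8.05 kPa

By the 2:1 method the load spreads at 1 horizontal : 2 vertical, so at depth z the loaded area has grown by z in each plan dimension:
Δσ ≈ qD²/(D+z)² = 100×2.1²/(2.1+5.3)² = 8.0533 kPa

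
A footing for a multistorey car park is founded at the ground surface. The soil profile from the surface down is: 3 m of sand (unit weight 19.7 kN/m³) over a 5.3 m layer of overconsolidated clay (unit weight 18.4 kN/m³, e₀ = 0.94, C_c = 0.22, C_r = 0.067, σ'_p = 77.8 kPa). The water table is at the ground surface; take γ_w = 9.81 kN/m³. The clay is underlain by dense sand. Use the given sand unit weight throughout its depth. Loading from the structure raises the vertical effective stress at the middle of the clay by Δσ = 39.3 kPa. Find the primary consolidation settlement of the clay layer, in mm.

S_c ≈ 74.4 mm

Mid-depth of clay below the ground surface: z = 3 + 5.3/2 = 5.65 m.
Total vertical stress at mid-clay: σ_v = 19.7×3 + 18.4×2.65 = 107.86 kPa.
Pore pressure: u = 9.81×(5.65 − 0) = 55.427 kPa.
Initial effective stress: σ'_0 = σ_v − u = 107.86 − 55.427 = 52.433 kPa.
Final effective stress: σ'_f = 52.433 + 39.3 = 91.733 kPa.
σ'_f = 91.733 > σ'_p = 77.8 kPa, so the stress path crosses the preconsolidation pressure — recompression up to σ'_p, then virgin compression beyond:
S_c = H/(1+e₀)·[C_r·log₁₀(σ'_p/σ'_0) + C_c·log₁₀(σ'_f/σ'_p)]
    = 5.3/1.94 × [0.067×log₁₀(77.8/52.433) + 0.22×log₁₀(91.733/77.8)]
    = 2.732 × [0.011482 + 0.01574] = 0.07437 m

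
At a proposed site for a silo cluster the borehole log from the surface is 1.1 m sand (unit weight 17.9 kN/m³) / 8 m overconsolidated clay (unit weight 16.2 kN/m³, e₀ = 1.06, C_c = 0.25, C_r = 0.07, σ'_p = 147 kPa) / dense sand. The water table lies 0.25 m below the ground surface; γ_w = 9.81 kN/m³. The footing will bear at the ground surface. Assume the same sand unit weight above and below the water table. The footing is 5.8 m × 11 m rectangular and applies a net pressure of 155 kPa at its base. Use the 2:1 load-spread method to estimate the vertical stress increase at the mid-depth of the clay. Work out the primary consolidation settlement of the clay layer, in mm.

S_c ≈ 109 mm

Mid-depth of clay below the ground surface: z = 1.1 + 8/2 = 5.1 m.
Total vertical stress at mid-clay: σ_v = 17.9×1.1 + 16.2×4 = 84.49 kPa.
Pore pressure: u = 9.81×(5.1 − 0.25) = 47.578 kPa.
Initial effective stress: σ'_0 = σ_v − u = 84.49 − 47.578 = 36.912 kPa.
Stress increase at mid-clay by the 2:1 spreading method:
Δσ = qBL/((B+z)(L+z)) = 155×5.8×11/((5.8+5.1)(11+5.1)) = 56.351 kPa
Final effective stress: σ'_f = 36.912 + 56.351 = 93.263 kPa.
σ'_f = 93.263 ≤ σ'_p = 147 kPa, so the clay remains overconsolidated and only the recompression index applies:
S_c = C_r·H/(1+e₀)·log₁₀(σ'_f/σ'_0) = 0.07×8/2.06×log₁₀(93.263/36.912)
    = 0.27185 × 0.40254 = 0.1094 m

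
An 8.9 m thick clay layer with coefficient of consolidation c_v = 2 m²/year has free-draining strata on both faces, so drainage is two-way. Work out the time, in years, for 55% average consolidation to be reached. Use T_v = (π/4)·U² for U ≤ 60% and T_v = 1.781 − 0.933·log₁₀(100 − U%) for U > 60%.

Drainage path length: H_d = H/2 = 4.45 m (double drainage).
U ≤ 60%: T_v = (π/4)·U² = (π/4)×0.55² = 0.23758.
t = T_v·H_d²/c_v = 0.23758×4.45²/2 = 2.352 years.

t ≈ 2.35 years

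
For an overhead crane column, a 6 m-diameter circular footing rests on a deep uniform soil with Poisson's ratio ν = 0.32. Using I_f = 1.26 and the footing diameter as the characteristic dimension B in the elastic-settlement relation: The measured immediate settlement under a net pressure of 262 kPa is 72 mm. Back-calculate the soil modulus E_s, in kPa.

S_e = q·B·(1−ν²)/E_s · I_f  ⇒  E_s = q·B·(1−ν²)·I_f / S_e.
E_s = 262 × 6 × 0.8976 × 1.26 / 0.072 = 24690 kPa

E_s ≈ 24700 kPa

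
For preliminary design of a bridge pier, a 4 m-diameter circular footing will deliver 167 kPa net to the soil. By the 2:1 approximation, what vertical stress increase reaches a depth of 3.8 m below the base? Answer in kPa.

By the 2:1 method the load spreads at 1 horizontal : 2 vertical, so at depth z the loaded area has grown by z in each plan dimension:
Δσ ≈ qD²/(D+z)² = 167×4²/(4+3.8)² = 43.918 kPa

Δσ_z ≈ 43.9 kPa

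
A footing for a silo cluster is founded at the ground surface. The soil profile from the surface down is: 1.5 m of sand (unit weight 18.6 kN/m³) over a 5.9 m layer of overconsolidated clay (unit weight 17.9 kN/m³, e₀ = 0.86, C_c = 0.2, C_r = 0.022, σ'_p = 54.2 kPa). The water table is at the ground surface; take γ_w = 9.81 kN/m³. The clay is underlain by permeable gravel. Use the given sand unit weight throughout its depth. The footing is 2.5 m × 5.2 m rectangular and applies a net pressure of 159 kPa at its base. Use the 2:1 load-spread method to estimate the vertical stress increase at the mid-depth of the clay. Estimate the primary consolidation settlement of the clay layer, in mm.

Mid-depth of clay below the ground surface: z = 1.5 + 5.9/2 = 4.45 m.
Total vertical stress at mid-clay: σ_v = 18.6×1.5 + 17.9×2.95 = 80.705 kPa.
Pore pressure: u = 9.81×(4.45 − 0) = 43.655 kPa.
Initial effective stress: σ'_0 = σ_v − u = 80.705 − 43.655 = 37.05 kPa.
Stress increase at mid-clay by the 2:1 spreading method:
Δσ = qBL/((B+z)(L+z)) = 159×2.5×5.2/((2.5+4.45)(5.2+4.45)) = 30.82 kPa
Final effective stress: σ'_f = 37.05 + 30.82 = 67.87 kPa.
σ'_f = 67.87 > σ'_p = 54.2 kPa, so the stress path crosses the preconsolidation pressure — recompression up to σ'_p, then virgin compression beyond:
S_c = H/(1+e₀)·[C_r·log₁₀(σ'_p/σ'_0) + C_c·log₁₀(σ'_f/σ'_p)]
    = 5.9/1.86 × [0.022×log₁₀(54.2/37.05) + 0.2×log₁₀(67.87/54.2)]
    = 3.172 × [0.0036346 + 0.019536] = 0.0735 m

S_c ≈ 73.5 mm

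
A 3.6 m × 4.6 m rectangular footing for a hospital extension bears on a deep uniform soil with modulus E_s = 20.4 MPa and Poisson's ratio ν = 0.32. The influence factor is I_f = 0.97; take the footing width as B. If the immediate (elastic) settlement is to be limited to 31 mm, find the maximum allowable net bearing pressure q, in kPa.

E_s = 20.4 MPa = 20400 kPa.
S_e = q·B·(1−ν²)/E_s · I_f  ⇒  q = S_e·E_s / (B·(1−ν²)·I_f).
q = 0.031 × 20400 / (3.6 × 0.8976 × 0.97) = 201.8 kPa

q ≈ 202 kPa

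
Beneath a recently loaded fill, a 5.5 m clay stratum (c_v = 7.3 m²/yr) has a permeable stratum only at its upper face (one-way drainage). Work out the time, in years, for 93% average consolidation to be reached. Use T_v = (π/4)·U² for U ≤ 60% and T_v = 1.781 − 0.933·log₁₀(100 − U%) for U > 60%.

t ≈ 4.11 years

Drainage path length: H_d = H = 5.5 m (single drainage).
U > 60%: T_v = 1.781 − 0.933·log₁₀(100 − 93) = 0.99252.
t = T_v·H_d²/c_v = 0.99252×5.5²/7.3 = 4.113 years.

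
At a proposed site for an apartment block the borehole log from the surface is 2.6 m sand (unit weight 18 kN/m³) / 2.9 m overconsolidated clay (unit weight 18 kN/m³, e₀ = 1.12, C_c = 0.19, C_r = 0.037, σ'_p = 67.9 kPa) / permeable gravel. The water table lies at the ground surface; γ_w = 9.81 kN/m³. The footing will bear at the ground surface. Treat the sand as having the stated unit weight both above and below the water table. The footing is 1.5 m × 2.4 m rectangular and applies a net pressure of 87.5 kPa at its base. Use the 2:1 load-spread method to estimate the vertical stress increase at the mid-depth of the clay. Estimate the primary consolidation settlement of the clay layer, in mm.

Mid-depth of clay below the ground surface: z = 2.6 + 2.9/2 = 4.05 m.
Total vertical stress at mid-clay: σ_v = 18×2.6 + 18×1.45 = 72.9 kPa.
Pore pressure: u = 9.81×(4.05 − 0) = 39.73 kPa.
Initial effective stress: σ'_0 = σ_v − u = 72.9 − 39.73 = 33.17 kPa.
Stress increase at mid-clay by the 2:1 spreading method:
Δσ = qBL/((B+z)(L+z)) = 87.5×1.5×2.4/((1.5+4.05)(2.4+4.05)) = 8.7995 kPa
Final effective stress: σ'_f = 33.17 + 8.7995 = 41.97 kPa.
σ'_f = 41.97 ≤ σ'_p = 67.9 kPa, so the clay remains overconsolidated and only the recompression index applies:
S_c = C_r·H/(1+e₀)·log₁₀(σ'_f/σ'_0) = 0.037×2.9/2.12×log₁₀(41.97/33.17)
    = 0.050612 × 0.10219 = 0.005172 m

S_c ≈ 5.17 mm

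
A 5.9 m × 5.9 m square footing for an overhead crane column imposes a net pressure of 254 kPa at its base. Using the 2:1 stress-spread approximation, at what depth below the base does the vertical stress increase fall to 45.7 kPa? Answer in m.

2:1 spreading — at depth z the loaded area has grown by z in each plan dimension:
qB²/(B+z)² = Δσ_z ⇒ z = B(√(q/Δσ_z) − 1) = 5.9×(√(254/45.7) − 1) = 8.009 m

z ≈ 8.01 m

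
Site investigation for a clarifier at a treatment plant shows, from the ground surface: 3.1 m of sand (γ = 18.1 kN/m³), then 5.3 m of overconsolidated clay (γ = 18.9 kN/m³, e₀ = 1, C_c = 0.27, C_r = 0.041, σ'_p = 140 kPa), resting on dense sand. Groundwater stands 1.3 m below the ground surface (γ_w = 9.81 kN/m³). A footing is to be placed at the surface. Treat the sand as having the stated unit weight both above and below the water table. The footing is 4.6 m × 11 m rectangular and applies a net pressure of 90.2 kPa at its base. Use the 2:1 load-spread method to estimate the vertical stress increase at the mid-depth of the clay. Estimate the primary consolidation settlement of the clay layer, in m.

S_c ≈ 0.0166 m

Mid-depth of clay below the ground surface: z = 3.1 + 5.3/2 = 5.75 m.
Total vertical stress at mid-clay: σ_v = 18.1×3.1 + 18.9×2.65 = 106.19 kPa.
Pore pressure: u = 9.81×(5.75 − 1.3) = 43.655 kPa.
Initial effective stress: σ'_0 = σ_v − u = 106.19 − 43.655 = 62.535 kPa.
Stress increase at mid-clay by the 2:1 spreading method:
Δσ = qBL/((B+z)(L+z)) = 90.2×4.6×11/((4.6+5.75)(11+5.75)) = 26.327 kPa
Final effective stress: σ'_f = 62.535 + 26.327 = 88.862 kPa.
σ'_f = 88.862 ≤ σ'_p = 140 kPa, so the clay remains overconsolidated and only the recompression index applies:
S_c = C_r·H/(1+e₀)·log₁₀(σ'_f/σ'_0) = 0.041×5.3/2×log₁₀(88.862/62.535)
    = 0.10865 × 0.15259 = 0.01658 m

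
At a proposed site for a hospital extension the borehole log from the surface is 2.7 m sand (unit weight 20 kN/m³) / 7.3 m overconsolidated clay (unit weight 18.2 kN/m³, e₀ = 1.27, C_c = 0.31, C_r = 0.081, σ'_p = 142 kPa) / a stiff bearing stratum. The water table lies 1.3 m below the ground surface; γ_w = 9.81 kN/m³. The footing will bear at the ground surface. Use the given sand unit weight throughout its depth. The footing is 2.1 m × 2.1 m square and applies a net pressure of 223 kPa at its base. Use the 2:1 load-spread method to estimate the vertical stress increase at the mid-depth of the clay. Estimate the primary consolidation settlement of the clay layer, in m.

Mid-depth of clay below the ground surface: z = 2.7 + 7.3/2 = 6.35 m.
Total vertical stress at mid-clay: σ_v = 20×2.7 + 18.2×3.65 = 120.43 kPa.
Pore pressure: u = 9.81×(6.35 − 1.3) = 49.541 kPa.
Initial effective stress: σ'_0 = σ_v − u = 120.43 − 49.541 = 70.889 kPa.
Stress increase at mid-clay by the 2:1 spreading method:
Δσ = qBL/((B+z)(L+z)) = 223×2.1×2.1/((2.1+6.35)(2.1+6.35)) = 13.773 kPa
Final effective stress: σ'_f = 70.889 + 13.773 = 84.662 kPa.
σ'_f = 84.662 ≤ σ'_p = 142 kPa, so the clay remains overconsolidated and only the recompression index applies:
S_c = C_r·H/(1+e₀)·log₁₀(σ'_f/σ'_0) = 0.081×7.3/2.27×log₁₀(84.662/70.889)
    = 0.26049 × 0.07711 = 0.02009 m

S_c ≈ 0.0201 m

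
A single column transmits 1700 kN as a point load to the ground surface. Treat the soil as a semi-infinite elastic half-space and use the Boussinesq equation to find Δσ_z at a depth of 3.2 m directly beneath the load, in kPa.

Boussinesq vertical stress below a point load on an elastic half-space:
Δσ_z = 3P/(2πz²) · [1 + (r/z)²]^(−5/2)
r/z = 0/3.2 = 0; [1+(r/z)²]^(−5/2) = 1.
Δσ_z = 3×1700/(2π×3.2²) × 1 = 79.267 × 1 = 79.27 kPa

Δσ_z ≈ 79.3 kPa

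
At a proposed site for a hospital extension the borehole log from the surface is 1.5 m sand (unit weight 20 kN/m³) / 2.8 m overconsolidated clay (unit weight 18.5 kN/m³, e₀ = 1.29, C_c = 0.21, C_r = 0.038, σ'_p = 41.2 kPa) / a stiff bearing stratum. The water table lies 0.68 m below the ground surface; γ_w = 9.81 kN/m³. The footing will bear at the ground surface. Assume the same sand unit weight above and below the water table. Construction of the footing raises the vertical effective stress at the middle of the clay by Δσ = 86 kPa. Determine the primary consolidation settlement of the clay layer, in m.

Mid-depth of clay below the ground surface: z = 1.5 + 2.8/2 = 2.9 m.
Total vertical stress at mid-clay: σ_v = 20×1.5 + 18.5×1.4 = 55.9 kPa.
Pore pressure: u = 9.81×(2.9 − 0.68) = 21.778 kPa.
Initial effective stress: σ'_0 = σ_v − u = 55.9 − 21.778 = 34.122 kPa.
Final effective stress: σ'_f = 34.122 + 86 = 120.12 kPa.
σ'_f = 120.12 > σ'_p = 41.2 kPa, so the stress path crosses the preconsolidation pressure — recompression up to σ'_p, then virgin compression beyond:
S_c = H/(1+e₀)·[C_r·log₁₀(σ'_p/σ'_0) + C_c·log₁₀(σ'_f/σ'_p)]
    = 2.8/2.29 × [0.038×log₁₀(41.2/34.122) + 0.21×log₁₀(120.12/41.2)]
    = 1.2227 × [0.0031108 + 0.097591] = 0.1231 m

S_c ≈ 0.123 m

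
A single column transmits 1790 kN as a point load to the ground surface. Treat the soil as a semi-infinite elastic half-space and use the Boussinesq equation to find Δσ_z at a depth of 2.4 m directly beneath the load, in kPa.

Δσ_z ≈ 148 kPa

Boussinesq vertical stress below a point load on an elastic half-space:
Δσ_z = 3P/(2πz²) · [1 + (r/z)²]^(−5/2)
r/z = 0/2.4 = 0; [1+(r/z)²]^(−5/2) = 1.
Δσ_z = 3×1790/(2π×2.4²) × 1 = 148.38 × 1 = 148.4 kPa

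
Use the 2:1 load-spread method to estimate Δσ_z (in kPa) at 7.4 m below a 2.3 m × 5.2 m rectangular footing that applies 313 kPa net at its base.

By the 2:1 method the load spreads at 1 horizontal : 2 vertical, so at depth z the loaded area has grown by z in each plan dimension:
Δσ = qBL/((B+z)(L+z)) = 313×2.3×5.2/((2.3+7.4)(5.2+7.4)) = 30.629 kPa

Δσ_z ≈ 30.6 kPa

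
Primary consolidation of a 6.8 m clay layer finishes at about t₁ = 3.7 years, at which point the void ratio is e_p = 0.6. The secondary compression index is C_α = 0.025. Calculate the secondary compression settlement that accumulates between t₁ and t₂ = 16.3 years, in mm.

S_s ≈ 68.4 mm

Secondary compression: S_s = C_α·H/(1+e_p)·log₁₀(t₂/t₁)
S_s = 0.025×6.8/(1+0.6)×log₁₀(16.3/3.7)
    = 0.1062 × 0.644 = 0.06842 m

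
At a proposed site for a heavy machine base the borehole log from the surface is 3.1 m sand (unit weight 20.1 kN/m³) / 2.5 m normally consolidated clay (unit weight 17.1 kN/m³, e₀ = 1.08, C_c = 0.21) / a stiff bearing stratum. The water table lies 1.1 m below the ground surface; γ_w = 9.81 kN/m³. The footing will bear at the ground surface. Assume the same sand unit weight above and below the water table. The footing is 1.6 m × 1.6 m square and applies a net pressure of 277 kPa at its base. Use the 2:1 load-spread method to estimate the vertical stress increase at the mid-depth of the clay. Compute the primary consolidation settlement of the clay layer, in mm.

S_c ≈ 35.8 mm

Mid-depth of clay below the ground surface: z = 3.1 + 2.5/2 = 4.35 m.
Total vertical stress at mid-clay: σ_v = 20.1×3.1 + 17.1×1.25 = 83.685 kPa.
Pore pressure: u = 9.81×(4.35 − 1.1) = 31.883 kPa.
Initial effective stress: σ'_0 = σ_v − u = 83.685 − 31.883 = 51.802 kPa.
Stress increase at mid-clay by the 2:1 spreading method:
Δσ = qBL/((B+z)(L+z)) = 277×1.6×1.6/((1.6+4.35)(1.6+4.35)) = 20.03 kPa
Final effective stress: σ'_f = σ'_0 + Δσ = 51.802 + 20.03 = 71.832 kPa.
Normally consolidated clay, so the full stress increment lies on the virgin compression line:
S_c = C_c·H/(1+e₀)·log₁₀(σ'_f/σ'_0) = 0.21×2.5/(1+1.08)×log₁₀(71.832/51.802)
    = 0.2524 × 0.14197 = 0.03583 m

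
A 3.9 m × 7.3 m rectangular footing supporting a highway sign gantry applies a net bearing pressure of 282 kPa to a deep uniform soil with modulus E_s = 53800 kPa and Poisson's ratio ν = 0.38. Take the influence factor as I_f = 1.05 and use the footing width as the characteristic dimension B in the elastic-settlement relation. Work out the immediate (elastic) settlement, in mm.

S_e ≈ 18.4 mm

Immediate (elastic) settlement: S_e = q·B·(1−ν²)/E_s · I_f.
S_e = 282 × 3.9 × (1 − 0.38²) / 53800 × 1.05
    = 282 × 3.9 × 0.8556 / 53800 × 1.05
    = 0.01837 m = 18.37 mm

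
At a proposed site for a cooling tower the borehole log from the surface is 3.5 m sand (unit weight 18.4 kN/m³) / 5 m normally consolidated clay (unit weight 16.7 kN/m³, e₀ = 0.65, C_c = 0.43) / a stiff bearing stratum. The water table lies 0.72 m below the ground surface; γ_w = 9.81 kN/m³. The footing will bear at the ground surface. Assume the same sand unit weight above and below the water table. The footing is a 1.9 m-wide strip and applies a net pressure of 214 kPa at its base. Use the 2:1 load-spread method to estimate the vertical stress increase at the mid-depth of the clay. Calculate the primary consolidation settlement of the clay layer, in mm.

S_c ≈ 377 mm

Mid-depth of clay below the ground surface: z = 3.5 + 5/2 = 6 m.
Total vertical stress at mid-clay: σ_v = 18.4×3.5 + 16.7×2.5 = 106.15 kPa.
Pore pressure: u = 9.81×(6 − 0.72) = 51.797 kPa.
Initial effective stress: σ'_0 = σ_v − u = 106.15 − 51.797 = 54.353 kPa.
Stress increase at mid-clay by the 2:1 spreading method:
Δσ = qB/(B+z) = 214×1.9/(1.9+6) = 51.468 kPa
Final effective stress: σ'_f = σ'_0 + Δσ = 54.353 + 51.468 = 105.82 kPa.
Normally consolidated clay, so the full stress increment lies on the virgin compression line:
S_c = C_c·H/(1+e₀)·log₁₀(σ'_f/σ'_0) = 0.43×5/(1+0.65)×log₁₀(105.82/54.353)
    = 1.303 × 0.28934 = 0.377 m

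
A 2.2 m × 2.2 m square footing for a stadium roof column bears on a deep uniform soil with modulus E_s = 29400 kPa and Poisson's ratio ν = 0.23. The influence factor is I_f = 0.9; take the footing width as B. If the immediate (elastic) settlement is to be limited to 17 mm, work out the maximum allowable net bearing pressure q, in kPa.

q ≈ 267 kPa

S_e = q·B·(1−ν²)/E_s · I_f  ⇒  q = S_e·E_s / (B·(1−ν²)·I_f).
q = 0.017 × 29400 / (2.2 × 0.9471 × 0.9) = 266.5 kPa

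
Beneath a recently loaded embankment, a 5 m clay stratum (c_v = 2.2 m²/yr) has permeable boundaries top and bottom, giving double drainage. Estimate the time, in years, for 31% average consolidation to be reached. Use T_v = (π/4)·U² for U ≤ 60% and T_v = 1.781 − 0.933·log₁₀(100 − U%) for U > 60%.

Drainage path length: H_d = H/2 = 2.5 m (double drainage).
U ≤ 60%: T_v = (π/4)·U² = (π/4)×0.31² = 0.075477.
t = T_v·H_d²/c_v = 0.075477×2.5²/2.2 = 0.2144 years.

t ≈ 0.214 years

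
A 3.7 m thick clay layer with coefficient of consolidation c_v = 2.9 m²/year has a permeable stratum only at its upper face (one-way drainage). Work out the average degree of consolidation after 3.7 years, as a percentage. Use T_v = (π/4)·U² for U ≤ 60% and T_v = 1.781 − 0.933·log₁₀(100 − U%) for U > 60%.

U ≈ 88.3 %

Drainage path length: H_d = H = 3.7 m (single drainage).
T_v = c_v·t/H_d² = 2.9×3.7/3.7² = 0.78378.
T_v = 0.78378 corresponds to the U > 60% branch:
U = 1 − 10^((1.781 − T_v)/0.933)/100 = 0.8828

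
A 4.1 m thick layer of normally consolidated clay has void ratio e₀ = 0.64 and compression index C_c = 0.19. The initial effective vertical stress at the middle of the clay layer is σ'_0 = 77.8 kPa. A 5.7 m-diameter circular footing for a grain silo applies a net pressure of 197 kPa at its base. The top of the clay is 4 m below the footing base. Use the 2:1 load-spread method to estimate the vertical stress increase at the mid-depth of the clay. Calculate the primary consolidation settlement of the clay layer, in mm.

S_c ≈ 96.4 mm

Mid-depth of clay below the footing base: z = 4 + 4.1/2 = 6.05 m.
Stress increase at mid-clay by the 2:1 spreading method:
Δσ ≈ qD²/(D+z)² = 197×5.7²/(5.7+6.05)² = 46.36 kPa
Final effective stress: σ'_f = σ'_0 + Δσ = 77.8 + 46.36 = 124.16 kPa.
Normally consolidated clay, so the full stress increment lies on the virgin compression line:
S_c = C_c·H/(1+e₀)·log₁₀(σ'_f/σ'_0) = 0.19×4.1/(1+0.64)×log₁₀(124.16/77.8)
    = 0.475 × 0.203 = 0.09642 m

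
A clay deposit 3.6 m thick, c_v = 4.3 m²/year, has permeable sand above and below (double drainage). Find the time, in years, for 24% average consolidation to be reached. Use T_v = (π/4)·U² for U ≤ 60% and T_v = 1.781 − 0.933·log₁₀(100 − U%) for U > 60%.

t ≈ 0.0341 years

Drainage path length: H_d = H/2 = 1.8 m (double drainage).
U ≤ 60%: T_v = (π/4)·U² = (π/4)×0.24² = 0.045239.
t = T_v·H_d²/c_v = 0.045239×1.8²/4.3 = 0.03409 years.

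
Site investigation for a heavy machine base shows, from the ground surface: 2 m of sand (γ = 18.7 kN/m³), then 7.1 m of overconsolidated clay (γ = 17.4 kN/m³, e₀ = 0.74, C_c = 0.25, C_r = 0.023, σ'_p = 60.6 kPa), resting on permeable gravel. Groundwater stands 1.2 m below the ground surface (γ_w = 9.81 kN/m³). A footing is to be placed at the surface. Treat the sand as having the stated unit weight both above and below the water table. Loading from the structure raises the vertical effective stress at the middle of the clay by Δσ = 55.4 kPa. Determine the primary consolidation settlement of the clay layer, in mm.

Mid-depth of clay below the ground surface: z = 2 + 7.1/2 = 5.55 m.
Total vertical stress at mid-clay: σ_v = 18.7×2 + 17.4×3.55 = 99.17 kPa.
Pore pressure: u = 9.81×(5.55 − 1.2) = 42.673 kPa.
Initial effective stress: σ'_0 = σ_v − u = 99.17 − 42.673 = 56.497 kPa.
Final effective stress: σ'_f = 56.497 + 55.4 = 111.9 kPa.
σ'_f = 111.9 > σ'_p = 60.6 kPa, so the stress path crosses the preconsolidation pressure — recompression up to σ'_p, then virgin compression beyond:
S_c = H/(1+e₀)·[C_r·log₁₀(σ'_p/σ'_0) + C_c·log₁₀(σ'_f/σ'_p)]
    = 7.1/1.74 × [0.023×log₁₀(60.6/56.497) + 0.25×log₁₀(111.9/60.6)]
    = 4.0805 × [0.00070029 + 0.066589] = 0.2746 m

S_c ≈ 275 mm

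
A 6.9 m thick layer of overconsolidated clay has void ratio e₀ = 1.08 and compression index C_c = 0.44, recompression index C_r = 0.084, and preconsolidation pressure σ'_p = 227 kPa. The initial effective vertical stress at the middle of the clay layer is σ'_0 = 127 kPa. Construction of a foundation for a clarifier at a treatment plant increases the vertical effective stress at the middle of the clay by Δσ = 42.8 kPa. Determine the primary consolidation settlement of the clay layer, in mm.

Final effective stress: σ'_f = 127 + 42.8 = 169.8 kPa.
σ'_f = 169.8 ≤ σ'_p = 227 kPa, so the clay remains overconsolidated and only the recompression index applies:
S_c = C_r·H/(1+e₀)·log₁₀(σ'_f/σ'_0) = 0.084×6.9/2.08×log₁₀(169.8/127)
    = 0.27865 × 0.12613 = 0.03515 m

S_c ≈ 35.1 mm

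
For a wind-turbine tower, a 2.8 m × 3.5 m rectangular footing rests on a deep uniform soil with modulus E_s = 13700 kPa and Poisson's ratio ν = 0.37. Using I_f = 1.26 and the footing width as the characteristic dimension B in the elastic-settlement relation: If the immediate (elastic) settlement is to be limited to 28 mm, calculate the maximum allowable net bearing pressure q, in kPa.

S_e = q·B·(1−ν²)/E_s · I_f  ⇒  q = S_e·E_s / (B·(1−ν²)·I_f).
q = 0.028 × 13700 / (2.8 × 0.8631 × 1.26) = 126 kPa

q ≈ 126 kPa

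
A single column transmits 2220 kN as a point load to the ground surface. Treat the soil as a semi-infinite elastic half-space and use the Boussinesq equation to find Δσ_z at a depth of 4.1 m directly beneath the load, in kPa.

Δσ_z ≈ 63.1 kPa

Boussinesq vertical stress below a point load on an elastic half-space:
Δσ_z = 3P/(2πz²) · [1 + (r/z)²]^(−5/2)
r/z = 0/4.1 = 0; [1+(r/z)²]^(−5/2) = 1.
Δσ_z = 3×2220/(2π×4.1²) × 1 = 63.056 × 1 = 63.06 kPa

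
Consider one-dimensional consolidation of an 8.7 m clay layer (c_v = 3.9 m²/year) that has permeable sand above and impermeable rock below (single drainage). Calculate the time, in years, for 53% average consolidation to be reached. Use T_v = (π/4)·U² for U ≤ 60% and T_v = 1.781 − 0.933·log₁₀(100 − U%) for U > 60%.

Drainage path length: H_d = H = 8.7 m (single drainage).
U ≤ 60%: T_v = (π/4)·U² = (π/4)×0.53² = 0.22062.
t = T_v·H_d²/c_v = 0.22062×8.7²/3.9 = 4.282 years.

t ≈ 4.28 years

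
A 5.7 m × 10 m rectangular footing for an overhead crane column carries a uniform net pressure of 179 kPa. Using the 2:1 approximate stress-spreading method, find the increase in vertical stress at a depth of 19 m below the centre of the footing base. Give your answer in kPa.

Δσ_z ≈ 14.2 kPa

By the 2:1 method the load spreads at 1 horizontal : 2 vertical, so at depth z the loaded area has grown by z in each plan dimension:
Δσ = qBL/((B+z)(L+z)) = 179×5.7×10/((5.7+19)(10+19)) = 14.244 kPa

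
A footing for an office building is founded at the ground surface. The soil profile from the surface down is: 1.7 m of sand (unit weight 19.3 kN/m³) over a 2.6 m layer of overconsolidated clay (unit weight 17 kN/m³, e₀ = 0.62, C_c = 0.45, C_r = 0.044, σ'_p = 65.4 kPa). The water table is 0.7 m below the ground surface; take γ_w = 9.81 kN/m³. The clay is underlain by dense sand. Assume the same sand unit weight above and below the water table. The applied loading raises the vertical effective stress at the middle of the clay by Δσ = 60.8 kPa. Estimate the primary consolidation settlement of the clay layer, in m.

Mid-depth of clay below the ground surface: z = 1.7 + 2.6/2 = 3 m.
Total vertical stress at mid-clay: σ_v = 19.3×1.7 + 17×1.3 = 54.91 kPa.
Pore pressure: u = 9.81×(3 − 0.7) = 22.563 kPa.
Initial effective stress: σ'_0 = σ_v − u = 54.91 − 22.563 = 32.347 kPa.
Final effective stress: σ'_f = 32.347 + 60.8 = 93.147 kPa.
σ'_f = 93.147 > σ'_p = 65.4 kPa, so the stress path crosses the preconsolidation pressure — recompression up to σ'_p, then virgin compression beyond:
S_c = H/(1+e₀)·[C_r·log₁₀(σ'_p/σ'_0) + C_c·log₁₀(σ'_f/σ'_p)]
    = 2.6/1.62 × [0.044×log₁₀(65.4/32.347) + 0.45×log₁₀(93.147/65.4)]
    = 1.6049 × [0.013453 + 0.069116] = 0.1325 m

S_c ≈ 0.133 m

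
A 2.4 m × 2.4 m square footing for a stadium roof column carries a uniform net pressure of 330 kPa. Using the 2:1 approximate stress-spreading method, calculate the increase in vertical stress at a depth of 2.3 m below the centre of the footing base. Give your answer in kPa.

Δσ_z ≈ 86 kPa

By the 2:1 method the load spreads at 1 horizontal : 2 vertical, so at depth z the loaded area has grown by z in each plan dimension:
Δσ = qBL/((B+z)(L+z)) = 330×2.4×2.4/((2.4+2.3)(2.4+2.3)) = 86.048 kPa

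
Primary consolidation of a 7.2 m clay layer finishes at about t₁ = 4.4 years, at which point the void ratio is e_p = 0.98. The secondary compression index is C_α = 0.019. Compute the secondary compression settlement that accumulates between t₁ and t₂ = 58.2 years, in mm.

Secondary compression: S_s = C_α·H/(1+e_p)·log₁₀(t₂/t₁)
S_s = 0.019×7.2/(1+0.98)×log₁₀(58.2/4.4)
    = 0.06909 × 1.121 = 0.07748 m

S_s ≈ 77.5 mm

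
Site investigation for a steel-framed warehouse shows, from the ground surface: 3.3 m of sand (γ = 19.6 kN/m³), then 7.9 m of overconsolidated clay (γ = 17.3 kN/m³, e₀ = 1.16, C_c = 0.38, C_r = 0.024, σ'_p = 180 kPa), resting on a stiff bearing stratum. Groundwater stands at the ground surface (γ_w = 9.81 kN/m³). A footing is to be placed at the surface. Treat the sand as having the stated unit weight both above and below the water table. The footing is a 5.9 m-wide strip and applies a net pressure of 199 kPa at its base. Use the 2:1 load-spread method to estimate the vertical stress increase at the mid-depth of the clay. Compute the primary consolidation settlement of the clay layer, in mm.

S_c ≈ 34 mm

Mid-depth of clay below the ground surface: z = 3.3 + 7.9/2 = 7.25 m.
Total vertical stress at mid-clay: σ_v = 19.6×3.3 + 17.3×3.95 = 133.02 kPa.
Pore pressure: u = 9.81×(7.25 − 0) = 71.123 kPa.
Initial effective stress: σ'_0 = σ_v − u = 133.02 − 71.123 = 61.897 kPa.
Stress increase at mid-clay by the 2:1 spreading method:
Δσ = qB/(B+z) = 199×5.9/(5.9+7.25) = 89.285 kPa
Final effective stress: σ'_f = 61.897 + 89.285 = 151.18 kPa.
σ'_f = 151.18 ≤ σ'_p = 180 kPa, so the clay remains overconsolidated and only the recompression index applies:
S_c = C_r·H/(1+e₀)·log₁₀(σ'_f/σ'_0) = 0.024×7.9/2.16×log₁₀(151.18/61.897)
    = 0.087778 × 0.38782 = 0.03404 m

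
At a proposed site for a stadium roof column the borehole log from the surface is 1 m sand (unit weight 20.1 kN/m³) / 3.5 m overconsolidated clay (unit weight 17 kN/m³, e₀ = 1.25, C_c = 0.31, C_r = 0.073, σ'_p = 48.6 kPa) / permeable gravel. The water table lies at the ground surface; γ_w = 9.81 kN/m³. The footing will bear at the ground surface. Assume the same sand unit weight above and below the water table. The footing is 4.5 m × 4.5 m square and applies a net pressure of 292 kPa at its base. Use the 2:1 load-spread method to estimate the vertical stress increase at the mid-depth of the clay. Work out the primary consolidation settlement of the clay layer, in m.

Mid-depth of clay below the ground surface: z = 1 + 3.5/2 = 2.75 m.
Total vertical stress at mid-clay: σ_v = 20.1×1 + 17×1.75 = 49.85 kPa.
Pore pressure: u = 9.81×(2.75 − 0) = 26.978 kPa.
Initial effective stress: σ'_0 = σ_v − u = 49.85 − 26.978 = 22.872 kPa.
Stress increase at mid-clay by the 2:1 spreading method:
Δσ = qBL/((B+z)(L+z)) = 292×4.5×4.5/((4.5+2.75)(4.5+2.75)) = 112.49 kPa
Final effective stress: σ'_f = 22.872 + 112.49 = 135.36 kPa.
σ'_f = 135.36 > σ'_p = 48.6 kPa, so the stress path crosses the preconsolidation pressure — recompression up to σ'_p, then virgin compression beyond:
S_c = H/(1+e₀)·[C_r·log₁₀(σ'_p/σ'_0) + C_c·log₁₀(σ'_f/σ'_p)]
    = 3.5/2.25 × [0.073×log₁₀(48.6/22.872) + 0.31×log₁₀(135.36/48.6)]
    = 1.5556 × [0.023895 + 0.1379] = 0.2517 m

S_c ≈ 0.252 m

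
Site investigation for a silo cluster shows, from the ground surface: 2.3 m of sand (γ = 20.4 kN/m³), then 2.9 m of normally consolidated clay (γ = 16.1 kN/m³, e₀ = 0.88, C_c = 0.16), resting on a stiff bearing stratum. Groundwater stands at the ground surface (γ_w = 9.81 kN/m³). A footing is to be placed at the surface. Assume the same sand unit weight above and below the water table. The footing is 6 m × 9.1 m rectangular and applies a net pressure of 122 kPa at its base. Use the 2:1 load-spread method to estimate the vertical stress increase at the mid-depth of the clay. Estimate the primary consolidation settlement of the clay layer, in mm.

S_c ≈ 102 mm

Mid-depth of clay below the ground surface: z = 2.3 + 2.9/2 = 3.75 m.
Total vertical stress at mid-clay: σ_v = 20.4×2.3 + 16.1×1.45 = 70.265 kPa.
Pore pressure: u = 9.81×(3.75 − 0) = 36.788 kPa.
Initial effective stress: σ'_0 = σ_v − u = 70.265 − 36.788 = 33.477 kPa.
Stress increase at mid-clay by the 2:1 spreading method:
Δσ = qBL/((B+z)(L+z)) = 122×6×9.1/((6+3.75)(9.1+3.75)) = 53.167 kPa
Final effective stress: σ'_f = σ'_0 + Δσ = 33.477 + 53.167 = 86.644 kPa.
Normally consolidated clay, so the full stress increment lies on the virgin compression line:
S_c = C_c·H/(1+e₀)·log₁₀(σ'_f/σ'_0) = 0.16×2.9/(1+0.88)×log₁₀(86.644/33.477)
    = 0.24681 × 0.41299 = 0.1019 m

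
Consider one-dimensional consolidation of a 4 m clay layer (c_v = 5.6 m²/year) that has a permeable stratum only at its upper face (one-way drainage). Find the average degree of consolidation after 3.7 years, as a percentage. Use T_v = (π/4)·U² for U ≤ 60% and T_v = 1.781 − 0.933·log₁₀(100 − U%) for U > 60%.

U ≈ 96.7 %

Drainage path length: H_d = H = 4 m (single drainage).
T_v = c_v·t/H_d² = 5.6×3.7/4² = 1.295.
T_v = 1.295 corresponds to the U > 60% branch:
U = 1 − 10^((1.781 − T_v)/0.933)/100 = 0.9668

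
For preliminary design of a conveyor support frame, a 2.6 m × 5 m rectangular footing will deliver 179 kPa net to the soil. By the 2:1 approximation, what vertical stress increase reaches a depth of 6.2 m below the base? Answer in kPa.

By the 2:1 method the load spreads at 1 horizontal : 2 vertical, so at depth z the loaded area has grown by z in each plan dimension:
Δσ = qBL/((B+z)(L+z)) = 179×2.6×5/((2.6+6.2)(5+6.2)) = 23.61 kPa

Δσ_z ≈ 23.6 kPa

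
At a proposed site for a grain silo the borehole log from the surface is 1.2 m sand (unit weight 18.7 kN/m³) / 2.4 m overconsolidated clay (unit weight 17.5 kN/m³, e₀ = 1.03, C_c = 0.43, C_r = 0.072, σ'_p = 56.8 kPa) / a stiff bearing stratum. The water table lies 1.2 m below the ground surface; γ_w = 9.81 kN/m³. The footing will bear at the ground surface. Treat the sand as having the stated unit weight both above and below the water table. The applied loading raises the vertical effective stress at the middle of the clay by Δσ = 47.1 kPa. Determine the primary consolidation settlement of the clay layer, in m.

S_c ≈ 0.0938 m

Mid-depth of clay below the ground surface: z = 1.2 + 2.4/2 = 2.4 m.
Total vertical stress at mid-clay: σ_v = 18.7×1.2 + 17.5×1.2 = 43.44 kPa.
Pore pressure: u = 9.81×(2.4 − 1.2) = 11.772 kPa.
Initial effective stress: σ'_0 = σ_v − u = 43.44 − 11.772 = 31.668 kPa.
Final effective stress: σ'_f = 31.668 + 47.1 = 78.768 kPa.
σ'_f = 78.768 > σ'_p = 56.8 kPa, so the stress path crosses the preconsolidation pressure — recompression up to σ'_p, then virgin compression beyond:
S_c = H/(1+e₀)·[C_r·log₁₀(σ'_p/σ'_0) + C_c·log₁₀(σ'_f/σ'_p)]
    = 2.4/2.03 × [0.072×log₁₀(56.8/31.668) + 0.43×log₁₀(78.768/56.8)]
    = 1.1823 × [0.018268 + 0.061061] = 0.09379 m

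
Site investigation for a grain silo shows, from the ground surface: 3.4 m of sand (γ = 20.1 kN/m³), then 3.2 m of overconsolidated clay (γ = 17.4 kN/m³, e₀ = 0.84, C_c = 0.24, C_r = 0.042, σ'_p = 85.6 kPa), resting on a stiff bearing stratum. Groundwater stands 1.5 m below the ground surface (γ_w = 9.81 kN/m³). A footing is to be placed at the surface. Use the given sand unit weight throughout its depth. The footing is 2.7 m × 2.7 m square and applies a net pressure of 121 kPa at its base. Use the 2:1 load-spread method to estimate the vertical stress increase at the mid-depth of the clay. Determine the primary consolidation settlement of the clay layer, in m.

S_c ≈ 0.00684 m

Mid-depth of clay below the ground surface: z = 3.4 + 3.2/2 = 5 m.
Total vertical stress at mid-clay: σ_v = 20.1×3.4 + 17.4×1.6 = 96.18 kPa.
Pore pressure: u = 9.81×(5 − 1.5) = 34.335 kPa.
Initial effective stress: σ'_0 = σ_v − u = 96.18 − 34.335 = 61.845 kPa.
Stress increase at mid-clay by the 2:1 spreading method:
Δσ = qBL/((B+z)(L+z)) = 121×2.7×2.7/((2.7+5)(2.7+5)) = 14.878 kPa
Final effective stress: σ'_f = 61.845 + 14.878 = 76.723 kPa.
σ'_f = 76.723 ≤ σ'_p = 85.6 kPa, so the clay remains overconsolidated and only the recompression index applies:
S_c = C_r·H/(1+e₀)·log₁₀(σ'_f/σ'_0) = 0.042×3.2/1.84×log₁₀(76.723/61.845)
    = 0.073042 × 0.093621 = 0.006838 m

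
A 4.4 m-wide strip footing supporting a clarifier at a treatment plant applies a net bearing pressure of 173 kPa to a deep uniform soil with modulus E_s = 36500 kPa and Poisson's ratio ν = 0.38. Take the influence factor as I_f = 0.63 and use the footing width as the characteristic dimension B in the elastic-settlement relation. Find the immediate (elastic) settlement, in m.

Immediate (elastic) settlement: S_e = q·B·(1−ν²)/E_s · I_f.
S_e = 173 × 4.4 × (1 − 0.38²) / 36500 × 0.63
    = 173 × 4.4 × 0.8556 / 36500 × 0.63
    = 0.01124 m

S_e ≈ 0.0112 m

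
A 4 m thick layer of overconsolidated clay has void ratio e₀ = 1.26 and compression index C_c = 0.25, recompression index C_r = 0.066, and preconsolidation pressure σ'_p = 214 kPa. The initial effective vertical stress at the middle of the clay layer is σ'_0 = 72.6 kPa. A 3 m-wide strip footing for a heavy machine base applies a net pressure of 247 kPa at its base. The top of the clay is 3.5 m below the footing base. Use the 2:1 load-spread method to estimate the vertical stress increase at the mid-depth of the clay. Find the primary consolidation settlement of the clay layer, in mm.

S_c ≈ 40 mm

Mid-depth of clay below the footing base: z = 3.5 + 4/2 = 5.5 m.
Stress increase at mid-clay by the 2:1 spreading method:
Δσ = qB/(B+z) = 247×3/(3+5.5) = 87.176 kPa
Final effective stress: σ'_f = 72.6 + 87.176 = 159.78 kPa.
σ'_f = 159.78 ≤ σ'_p = 214 kPa, so the clay remains overconsolidated and only the recompression index applies:
S_c = C_r·H/(1+e₀)·log₁₀(σ'_f/σ'_0) = 0.066×4/2.26×log₁₀(159.78/72.6)
    = 0.11681 × 0.34259 = 0.04002 m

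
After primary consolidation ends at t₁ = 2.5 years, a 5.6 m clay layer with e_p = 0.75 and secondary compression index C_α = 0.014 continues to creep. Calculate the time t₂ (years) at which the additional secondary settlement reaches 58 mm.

S_s = C_α·H/(1+e_p)·log₁₀(t₂/t₁) ⇒ log₁₀(t₂/t₁) = S_s·(1+e_p)/(C_α·H).
log₁₀(t₂/t₁) = 0.058 × (1+0.75) / (0.014×5.6) = 1.295
t₂ = t₁ × 10^1.295 = 2.5 × 19.71 = 49.27 years

t₂ ≈ 49.3 years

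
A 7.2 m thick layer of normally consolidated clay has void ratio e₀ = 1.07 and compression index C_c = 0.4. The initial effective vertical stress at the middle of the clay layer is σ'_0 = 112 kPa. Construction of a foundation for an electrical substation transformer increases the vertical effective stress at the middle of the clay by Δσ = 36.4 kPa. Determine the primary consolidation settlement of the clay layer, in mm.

S_c ≈ 170 mm

Final effective stress: σ'_f = σ'_0 + Δσ = 112 + 36.4 = 148.4 kPa.
Normally consolidated clay, so the full stress increment lies on the virgin compression line:
S_c = C_c·H/(1+e₀)·log₁₀(σ'_f/σ'_0) = 0.4×7.2/(1+1.07)×log₁₀(148.4/112)
    = 1.3913 × 0.12222 = 0.17 m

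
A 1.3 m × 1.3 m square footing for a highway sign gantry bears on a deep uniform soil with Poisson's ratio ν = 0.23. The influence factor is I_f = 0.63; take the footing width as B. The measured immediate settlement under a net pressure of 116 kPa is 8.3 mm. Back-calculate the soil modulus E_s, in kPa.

E_s ≈ 10800 kPa

S_e = q·B·(1−ν²)/E_s · I_f  ⇒  E_s = q·B·(1−ν²)·I_f / S_e.
E_s = 116 × 1.3 × 0.9471 × 0.63 / 0.0083 = 10840 kPa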